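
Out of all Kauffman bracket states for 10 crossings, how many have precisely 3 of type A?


We choose which 3 of 10 crossings get A-smoothings.
C(10, 3) = 10! / (3! * 7!)
= 120

120


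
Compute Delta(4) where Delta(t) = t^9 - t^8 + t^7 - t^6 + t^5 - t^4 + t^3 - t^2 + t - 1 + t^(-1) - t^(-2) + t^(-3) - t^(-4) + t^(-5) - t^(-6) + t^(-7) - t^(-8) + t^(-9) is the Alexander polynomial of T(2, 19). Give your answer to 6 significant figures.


Substituting t = 4 into Delta(t) = t^9 - t^8 + t^7 - t^6 + t^5 - t^4 + t^3 - t^2 + t - 1 + t^(-1) - t^(-2) + t^(-3) - t^(-4) + t^(-5) - t^(-6) + t^(-7) - t^(-8) + t^(-9):
Term values: (262144) + (-65536) + (16384) + (-4096) + (1024) + (-256) + (64) + (-16) + (4) + (-1) + (0.25) + (-0.0625) + (0.015625) + (-0.00390625) + (0.000976562) + (-0.000244141) + (6.10352e-05) + (-1.52588e-05) + (3.8147e-06)
Sum = 209715.2
Rounded to 6 significant figures: 209715

209715


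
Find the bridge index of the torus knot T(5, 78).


The bridge number of T(p,q) is min(p,q).
min(5, 78) = 5

5


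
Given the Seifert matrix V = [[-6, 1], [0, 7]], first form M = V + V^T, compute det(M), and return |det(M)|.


Step 1: Form V + V^T where V = [[-6, 1], [0, 7]]
  V^T = [[-6, 0], [1, 7]]
  V + V^T = [[-12, 1], [1, 14]]
Step 2: det(V + V^T) = (-12)*14 - 1*1
  = -168 - 1 = -169
Step 3: Knot determinant = |det(V + V^T)| = |-169| = 169

169


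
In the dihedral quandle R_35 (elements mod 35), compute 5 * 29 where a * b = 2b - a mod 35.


5 * 29 = 2*29 - 5 mod 35
= 58 - 5 mod 35
= 53 mod 35 = 18

18


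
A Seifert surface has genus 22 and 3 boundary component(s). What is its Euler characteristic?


chi = 2 - 2g - b
= 2 - 2*22 - 3
= 2 - 44 - 3 = -45

-45


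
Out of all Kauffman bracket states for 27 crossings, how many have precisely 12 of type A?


We choose which 12 of 27 crossings get A-smoothings.
C(27, 12) = 27! / (12! * 15!)
= 17383860

17383860


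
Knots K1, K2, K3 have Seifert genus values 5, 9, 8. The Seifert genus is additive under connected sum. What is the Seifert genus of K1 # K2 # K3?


The Seifert genus is additive under connected sum.
Seifert genus(K1 # K2 # K3) = (5) + (9) + (8)
= 22

22


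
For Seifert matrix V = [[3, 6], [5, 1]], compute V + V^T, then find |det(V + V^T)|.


Step 1: Form V + V^T where V = [[3, 6], [5, 1]]
  V^T = [[3, 5], [6, 1]]
  V + V^T = [[6, 11], [11, 2]]
Step 2: det(V + V^T) = 6*2 - 11*11
  = 12 - 121 = -109
Step 3: Knot determinant = |det(V + V^T)| = |-109| = 109

109


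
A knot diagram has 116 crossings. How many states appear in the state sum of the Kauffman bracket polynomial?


Each crossing contributes 2 choices (A-smoothing or B-smoothing).
Total states = 2^116 = 83076749736557242056487941267521536

83076749736557242056487941267521536


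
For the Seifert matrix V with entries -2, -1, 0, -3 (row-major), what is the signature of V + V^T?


Step 1: V + V^T = [[-4, -1], [-1, -6]]
Step 2: trace = -10, det = 23
Step 3: Discriminant = (-10)^2 - 4*23 = 8
Step 4: Eigenvalues: -3.58579, -6.41421
Step 5: Signature = (# positive eigenvalues) - (# negative eigenvalues) = -2

-2


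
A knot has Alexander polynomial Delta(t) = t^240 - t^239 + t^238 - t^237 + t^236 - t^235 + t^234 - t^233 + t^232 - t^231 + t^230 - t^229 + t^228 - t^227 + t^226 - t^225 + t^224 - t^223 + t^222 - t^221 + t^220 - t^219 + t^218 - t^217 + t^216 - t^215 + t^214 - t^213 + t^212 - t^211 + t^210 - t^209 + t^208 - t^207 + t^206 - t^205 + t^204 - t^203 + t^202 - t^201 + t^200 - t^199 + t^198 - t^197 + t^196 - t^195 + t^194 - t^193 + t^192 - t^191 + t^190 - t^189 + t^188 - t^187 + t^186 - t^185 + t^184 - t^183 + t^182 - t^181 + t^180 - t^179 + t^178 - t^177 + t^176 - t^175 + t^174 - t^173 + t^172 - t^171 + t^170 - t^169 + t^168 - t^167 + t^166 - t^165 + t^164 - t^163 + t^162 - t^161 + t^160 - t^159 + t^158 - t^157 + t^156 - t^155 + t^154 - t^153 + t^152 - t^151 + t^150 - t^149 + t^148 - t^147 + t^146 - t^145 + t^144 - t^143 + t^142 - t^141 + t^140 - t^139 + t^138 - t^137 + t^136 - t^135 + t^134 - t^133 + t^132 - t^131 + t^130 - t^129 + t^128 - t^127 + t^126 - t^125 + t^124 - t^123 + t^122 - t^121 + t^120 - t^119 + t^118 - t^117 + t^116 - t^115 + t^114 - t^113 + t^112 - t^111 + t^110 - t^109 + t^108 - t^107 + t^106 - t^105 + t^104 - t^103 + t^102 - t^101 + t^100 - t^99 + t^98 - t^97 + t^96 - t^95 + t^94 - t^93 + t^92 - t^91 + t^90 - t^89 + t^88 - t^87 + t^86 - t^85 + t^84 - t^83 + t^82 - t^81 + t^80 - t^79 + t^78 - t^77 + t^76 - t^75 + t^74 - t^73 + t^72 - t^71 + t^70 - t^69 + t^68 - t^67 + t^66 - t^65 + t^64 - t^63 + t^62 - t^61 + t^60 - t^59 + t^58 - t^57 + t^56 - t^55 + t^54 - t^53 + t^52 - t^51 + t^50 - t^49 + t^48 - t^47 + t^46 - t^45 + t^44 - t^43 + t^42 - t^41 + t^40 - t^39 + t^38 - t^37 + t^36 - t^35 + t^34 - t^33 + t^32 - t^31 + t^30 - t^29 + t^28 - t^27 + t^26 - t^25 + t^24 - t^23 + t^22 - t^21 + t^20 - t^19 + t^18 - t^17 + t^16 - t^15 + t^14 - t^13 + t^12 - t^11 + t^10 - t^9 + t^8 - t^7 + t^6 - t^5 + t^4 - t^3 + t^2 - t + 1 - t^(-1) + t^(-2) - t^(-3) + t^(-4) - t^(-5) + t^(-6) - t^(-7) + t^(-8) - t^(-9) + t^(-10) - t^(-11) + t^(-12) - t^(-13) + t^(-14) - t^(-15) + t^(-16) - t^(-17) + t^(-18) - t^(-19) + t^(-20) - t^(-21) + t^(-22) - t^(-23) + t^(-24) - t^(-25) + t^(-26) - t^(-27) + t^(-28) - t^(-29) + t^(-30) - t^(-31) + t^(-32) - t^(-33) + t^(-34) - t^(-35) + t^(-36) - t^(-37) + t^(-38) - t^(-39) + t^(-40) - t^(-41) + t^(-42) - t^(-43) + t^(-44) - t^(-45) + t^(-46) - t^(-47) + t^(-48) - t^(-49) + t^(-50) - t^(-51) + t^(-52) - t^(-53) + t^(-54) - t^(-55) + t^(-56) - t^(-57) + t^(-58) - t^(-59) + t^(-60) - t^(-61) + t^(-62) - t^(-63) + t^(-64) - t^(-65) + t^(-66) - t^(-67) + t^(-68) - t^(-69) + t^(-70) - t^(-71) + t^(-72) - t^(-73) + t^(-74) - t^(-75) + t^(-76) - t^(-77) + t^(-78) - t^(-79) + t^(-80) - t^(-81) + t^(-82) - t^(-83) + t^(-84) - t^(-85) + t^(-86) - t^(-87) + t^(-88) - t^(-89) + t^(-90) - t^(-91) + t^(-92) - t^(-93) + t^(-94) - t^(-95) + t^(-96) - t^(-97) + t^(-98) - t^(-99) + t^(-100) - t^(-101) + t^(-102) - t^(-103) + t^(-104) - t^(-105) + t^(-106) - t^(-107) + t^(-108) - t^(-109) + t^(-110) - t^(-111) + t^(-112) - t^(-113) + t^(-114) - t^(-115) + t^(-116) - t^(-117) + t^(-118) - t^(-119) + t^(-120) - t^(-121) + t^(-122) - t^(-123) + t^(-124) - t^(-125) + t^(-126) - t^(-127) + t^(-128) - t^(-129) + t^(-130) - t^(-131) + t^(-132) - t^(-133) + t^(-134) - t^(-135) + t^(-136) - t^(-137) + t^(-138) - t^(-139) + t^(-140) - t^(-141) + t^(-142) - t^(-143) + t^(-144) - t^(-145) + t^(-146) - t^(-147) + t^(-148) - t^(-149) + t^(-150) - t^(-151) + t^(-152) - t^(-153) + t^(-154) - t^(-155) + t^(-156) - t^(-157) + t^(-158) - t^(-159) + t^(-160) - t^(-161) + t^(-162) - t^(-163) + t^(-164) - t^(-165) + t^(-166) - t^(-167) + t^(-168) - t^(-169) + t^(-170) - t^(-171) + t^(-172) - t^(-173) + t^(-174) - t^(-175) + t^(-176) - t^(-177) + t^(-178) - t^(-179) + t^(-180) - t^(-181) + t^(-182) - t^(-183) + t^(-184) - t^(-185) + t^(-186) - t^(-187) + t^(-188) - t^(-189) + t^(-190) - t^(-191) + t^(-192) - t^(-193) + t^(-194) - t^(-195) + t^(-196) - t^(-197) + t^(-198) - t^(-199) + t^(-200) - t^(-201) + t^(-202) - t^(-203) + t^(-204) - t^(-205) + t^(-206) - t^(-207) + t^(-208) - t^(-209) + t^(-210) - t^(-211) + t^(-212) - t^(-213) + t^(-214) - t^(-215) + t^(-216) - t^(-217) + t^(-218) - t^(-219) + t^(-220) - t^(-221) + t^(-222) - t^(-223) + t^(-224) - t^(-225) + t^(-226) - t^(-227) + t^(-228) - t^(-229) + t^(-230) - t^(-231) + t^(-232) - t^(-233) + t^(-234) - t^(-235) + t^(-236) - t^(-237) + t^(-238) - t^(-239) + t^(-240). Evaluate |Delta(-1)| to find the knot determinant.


Step 1: The polynomial has 481 terms with alternating signs, exponents from 240 down to -240.
Step 2: Substitute t = -1. The i-th term has coefficient (-1)^i and exponent (m-i),
  so its value is (-1)^i * (-1)^(m-i) = (-1)^m = 1 for every i.
Step 3: All 481 terms equal 1, so Delta(-1) = 481 * (1) = 481
Step 4: |Delta(-1)| = 481

481


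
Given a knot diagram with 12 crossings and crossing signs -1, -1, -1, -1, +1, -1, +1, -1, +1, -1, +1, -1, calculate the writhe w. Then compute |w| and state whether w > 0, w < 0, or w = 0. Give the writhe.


Step 1: Count positive crossings (+1).
Positive crossings: 4
Step 2: Count negative crossings (-1).
Negative crossings: 8
Step 3: Writhe = (positive) - (negative)
w = 4 - 8 = -4
Step 4: |w| = 4, and w is negative

-4


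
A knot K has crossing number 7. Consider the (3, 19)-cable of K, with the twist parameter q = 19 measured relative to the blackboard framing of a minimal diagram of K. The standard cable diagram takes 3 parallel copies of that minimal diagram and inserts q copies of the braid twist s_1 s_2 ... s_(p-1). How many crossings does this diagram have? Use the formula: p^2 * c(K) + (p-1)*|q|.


Step 1: Each of the c(K) crossings of the companion diagram becomes p*p = p^2 crossings among the p parallel strands, and each of the |q| twists s_1 s_2 ... s_(p-1) adds (p-1) crossings.
  Crossings = p^2 * c(K) + (p-1)*|q|
Step 2: = 3^2 * 7 + (3-1)*19
Step 3: = 9*7 + 2*19
Step 4: = 63 + 38 = 101

101


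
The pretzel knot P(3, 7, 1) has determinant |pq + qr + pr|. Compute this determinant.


Step 1: Compute pq + qr + pr.
pq = 3*7 = 21
qr = 7*1 = 7
pr = 3*1 = 3
pq + qr + pr = 21 + 7 + 3 = 31
Step 2: Take absolute value.
det(P(3,7,1)) = |31| = 31

31


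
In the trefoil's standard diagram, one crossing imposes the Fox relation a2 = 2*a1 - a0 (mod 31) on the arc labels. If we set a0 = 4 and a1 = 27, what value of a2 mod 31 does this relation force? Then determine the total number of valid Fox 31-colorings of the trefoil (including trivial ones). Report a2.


Step 1: Apply the given crossing relation 2*a1 - a0 - a2 = 0 (mod 31).
  a2 = 2*a1 - a0 mod 31
  a2 = 2*27 - 4 mod 31
  a2 = 54 - 4 mod 31
  a2 = 50 mod 31 = 19
Step 2: The trefoil has determinant 3.
  Number of Fox p-colorings (p prime) is p^2 if p = 3, else p.
  Since 31 does not divide 3, only trivial (constant) colorings exist.
  (So the trial a0 = 4, a1 = 27 with a0 != a1 does NOT extend to a valid coloring of the whole trefoil: the other two crossing relations require 3*(a1 - a0) = 0 (mod 31), which fails.)
  Total colorings = 31
Step 3: a2 = 19, total Fox 31-colorings = 31

19


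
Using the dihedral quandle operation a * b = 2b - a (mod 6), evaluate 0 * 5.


0 * 5 = 2*5 - 0 mod 6
= 10 - 0 mod 6
= 10 mod 6 = 4

4


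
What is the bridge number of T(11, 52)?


The bridge number of T(p,q) is min(p,q).
min(11, 52) = 11

11


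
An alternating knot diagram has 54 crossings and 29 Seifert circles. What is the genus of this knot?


For alternating knots, g = (c - s + 1)/2.
= (54 - 29 + 1)/2
= 26/2 = 13

13


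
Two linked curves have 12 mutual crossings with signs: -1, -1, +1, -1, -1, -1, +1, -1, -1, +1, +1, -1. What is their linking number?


Step 1: Count positive crossings: 4
Step 2: Count negative crossings: 8
Step 3: Sum of signs = 4 - 8 = -4
Step 4: Linking number = sum/2 = -4/2 = -2

-2


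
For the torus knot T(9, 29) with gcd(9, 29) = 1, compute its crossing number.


For a torus knot T(p, q) with gcd(p,q)=1,
the crossing number is min(p*(q-1), q*(p-1)).
p*(q-1) = 9*28 = 252
q*(p-1) = 29*8 = 232
min(252, 232) = 232

232


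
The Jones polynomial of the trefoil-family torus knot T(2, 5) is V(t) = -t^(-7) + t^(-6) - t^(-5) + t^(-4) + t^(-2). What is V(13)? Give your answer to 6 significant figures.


Substituting t = 13 into V(t) = -t^(-7) + t^(-6) - t^(-5) + t^(-4) + t^(-2):
  (-)t^(-7) = -1.59366e-08
  (+)t^(-6) = 2.07176e-07
  (-)t^(-5) = -2.69329e-06
  (+)t^(-4) = 3.50128e-05
  (+)t^(-2) = 0.00591716
Sum = (-1.59366e-08) + (2.07176e-07) + (-2.69329e-06) + (3.50128e-05) + (0.00591716)
= 0.005949670492
Rounded to 6 significant figures: 0.00594967

0.00594967


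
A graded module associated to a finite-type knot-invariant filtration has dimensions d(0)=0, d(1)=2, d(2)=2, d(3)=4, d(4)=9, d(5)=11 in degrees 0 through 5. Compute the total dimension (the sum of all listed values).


Total dimension = d(0) + d(1) + ... + d(5)
= 0 + 2 + 2 + 4 + 9 + 11
= 28

28


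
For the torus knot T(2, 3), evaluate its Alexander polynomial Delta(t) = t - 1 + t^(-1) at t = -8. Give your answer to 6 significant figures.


Substituting t = -8 into Delta(t) = t - 1 + t^(-1):
Term values: (-8) + (-1) + (-0.125)
Sum = -9.125
Rounded to 6 significant figures: -9.125

-9.125


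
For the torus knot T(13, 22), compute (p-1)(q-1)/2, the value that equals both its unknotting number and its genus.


For a torus knot T(p,q), both the unknotting number and genus equal (p-1)(q-1)/2.
= (13-1)(22-1)/2
= 12*21/2
= 252/2 = 126

126


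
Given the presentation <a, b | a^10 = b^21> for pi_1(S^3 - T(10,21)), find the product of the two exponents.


The relation is a^10 = b^21.
Product of exponents = 10 * 21
= 210

210


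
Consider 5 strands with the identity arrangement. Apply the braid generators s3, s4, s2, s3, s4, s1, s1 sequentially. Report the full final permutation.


Starting with identity [1, 2, 3, 4, 5].
Apply generators in sequence:
  After s3: [1, 2, 4, 3, 5]
  After s4: [1, 2, 4, 5, 3]
  After s2: [1, 4, 2, 5, 3]
  After s3: [1, 4, 5, 2, 3]
  After s4: [1, 4, 5, 3, 2]
  After s1: [4, 1, 5, 3, 2]
  After s1: [1, 4, 5, 3, 2]
Final permutation: [1, 4, 5, 3, 2]

[1, 4, 5, 3, 2]


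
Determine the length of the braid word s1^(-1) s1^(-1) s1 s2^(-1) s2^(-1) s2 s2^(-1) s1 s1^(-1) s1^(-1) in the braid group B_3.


The word length counts the number of generators (including inverses).
Listing each generator: s1^(-1), s1^(-1), s1, s2^(-1), s2^(-1), s2, s2^(-1), s1, s1^(-1), s1^(-1)
There are 10 generators in this braid word.

10


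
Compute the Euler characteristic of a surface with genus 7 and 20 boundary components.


chi = 2 - 2g - b
= 2 - 2*7 - 20
= 2 - 14 - 20 = -32

-32


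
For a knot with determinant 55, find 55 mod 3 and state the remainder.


Step 1: A knot is p-colorable if and only if p divides its determinant.
Step 2: Compute 55 mod 3.
55 = 18 * 3 + 1
Step 3: 55 mod 3 = 1
Step 4: The knot is 3-colorable: no

1


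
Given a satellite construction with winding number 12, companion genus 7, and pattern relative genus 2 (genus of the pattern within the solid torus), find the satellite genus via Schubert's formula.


Schubert: g(satellite) = g_rel(pattern) + |winding| * g(companion),
where g_rel(pattern) is the genus of the pattern relative to the solid torus.
= 2 + 12 * 7
= 2 + 84 = 86

86


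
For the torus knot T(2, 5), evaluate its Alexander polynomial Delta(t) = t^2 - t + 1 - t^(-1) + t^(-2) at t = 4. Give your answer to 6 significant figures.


Substituting t = 4 into Delta(t) = t^2 - t + 1 - t^(-1) + t^(-2):
Term values: (16) + (-4) + (1) + (-0.25) + (0.0625)
Sum = 12.8125
Rounded to 6 significant figures: 12.8125

12.8125


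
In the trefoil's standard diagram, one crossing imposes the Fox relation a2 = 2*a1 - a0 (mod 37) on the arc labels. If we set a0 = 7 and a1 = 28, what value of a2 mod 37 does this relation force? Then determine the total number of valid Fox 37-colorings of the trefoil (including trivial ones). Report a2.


Step 1: Apply the given crossing relation 2*a1 - a0 - a2 = 0 (mod 37).
  a2 = 2*a1 - a0 mod 37
  a2 = 2*28 - 7 mod 37
  a2 = 56 - 7 mod 37
  a2 = 49 mod 37 = 12
Step 2: The trefoil has determinant 3.
  Number of Fox p-colorings (p prime) is p^2 if p = 3, else p.
  Since 37 does not divide 3, only trivial (constant) colorings exist.
  (So the trial a0 = 7, a1 = 28 with a0 != a1 does NOT extend to a valid coloring of the whole trefoil: the other two crossing relations require 3*(a1 - a0) = 0 (mod 37), which fails.)
  Total colorings = 37
Step 3: a2 = 12, total Fox 37-colorings = 37

12


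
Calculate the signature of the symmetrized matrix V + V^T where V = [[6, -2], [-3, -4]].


Step 1: V + V^T = [[12, -5], [-5, -8]]
Step 2: trace = 4, det = -121
Step 3: Discriminant = 4^2 - 4*(-121) = 500
Step 4: Eigenvalues: 13.1803, -9.18034
Step 5: Signature = (# positive eigenvalues) - (# negative eigenvalues) = 0

0


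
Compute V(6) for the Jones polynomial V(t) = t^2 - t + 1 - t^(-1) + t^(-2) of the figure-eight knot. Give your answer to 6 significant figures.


Substituting t = 6 into V(t) = t^2 - t + 1 - t^(-1) + t^(-2):
  (+)t^(2) = 36
  (-)t^(1) = -6
  (+)t^(0) = 1
  (-)t^(-1) = -0.166667
  (+)t^(-2) = 0.0277778
Sum = (36) + (-6) + (1) + (-0.166667) + (0.0277778)
= 30.86111111
Rounded to 6 significant figures: 30.8611

30.8611


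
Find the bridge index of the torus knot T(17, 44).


The bridge number of T(p,q) is min(p,q).
min(17, 44) = 17

17


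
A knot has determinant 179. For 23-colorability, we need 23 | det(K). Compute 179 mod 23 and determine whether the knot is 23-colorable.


Step 1: A knot is p-colorable if and only if p divides its determinant.
Step 2: Compute 179 mod 23.
179 = 7 * 23 + 18
Step 3: 179 mod 23 = 18
Step 4: The knot is 23-colorable: no

18


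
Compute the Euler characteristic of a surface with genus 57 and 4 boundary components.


chi = 2 - 2g - b
= 2 - 2*57 - 4
= 2 - 114 - 4 = -116

-116


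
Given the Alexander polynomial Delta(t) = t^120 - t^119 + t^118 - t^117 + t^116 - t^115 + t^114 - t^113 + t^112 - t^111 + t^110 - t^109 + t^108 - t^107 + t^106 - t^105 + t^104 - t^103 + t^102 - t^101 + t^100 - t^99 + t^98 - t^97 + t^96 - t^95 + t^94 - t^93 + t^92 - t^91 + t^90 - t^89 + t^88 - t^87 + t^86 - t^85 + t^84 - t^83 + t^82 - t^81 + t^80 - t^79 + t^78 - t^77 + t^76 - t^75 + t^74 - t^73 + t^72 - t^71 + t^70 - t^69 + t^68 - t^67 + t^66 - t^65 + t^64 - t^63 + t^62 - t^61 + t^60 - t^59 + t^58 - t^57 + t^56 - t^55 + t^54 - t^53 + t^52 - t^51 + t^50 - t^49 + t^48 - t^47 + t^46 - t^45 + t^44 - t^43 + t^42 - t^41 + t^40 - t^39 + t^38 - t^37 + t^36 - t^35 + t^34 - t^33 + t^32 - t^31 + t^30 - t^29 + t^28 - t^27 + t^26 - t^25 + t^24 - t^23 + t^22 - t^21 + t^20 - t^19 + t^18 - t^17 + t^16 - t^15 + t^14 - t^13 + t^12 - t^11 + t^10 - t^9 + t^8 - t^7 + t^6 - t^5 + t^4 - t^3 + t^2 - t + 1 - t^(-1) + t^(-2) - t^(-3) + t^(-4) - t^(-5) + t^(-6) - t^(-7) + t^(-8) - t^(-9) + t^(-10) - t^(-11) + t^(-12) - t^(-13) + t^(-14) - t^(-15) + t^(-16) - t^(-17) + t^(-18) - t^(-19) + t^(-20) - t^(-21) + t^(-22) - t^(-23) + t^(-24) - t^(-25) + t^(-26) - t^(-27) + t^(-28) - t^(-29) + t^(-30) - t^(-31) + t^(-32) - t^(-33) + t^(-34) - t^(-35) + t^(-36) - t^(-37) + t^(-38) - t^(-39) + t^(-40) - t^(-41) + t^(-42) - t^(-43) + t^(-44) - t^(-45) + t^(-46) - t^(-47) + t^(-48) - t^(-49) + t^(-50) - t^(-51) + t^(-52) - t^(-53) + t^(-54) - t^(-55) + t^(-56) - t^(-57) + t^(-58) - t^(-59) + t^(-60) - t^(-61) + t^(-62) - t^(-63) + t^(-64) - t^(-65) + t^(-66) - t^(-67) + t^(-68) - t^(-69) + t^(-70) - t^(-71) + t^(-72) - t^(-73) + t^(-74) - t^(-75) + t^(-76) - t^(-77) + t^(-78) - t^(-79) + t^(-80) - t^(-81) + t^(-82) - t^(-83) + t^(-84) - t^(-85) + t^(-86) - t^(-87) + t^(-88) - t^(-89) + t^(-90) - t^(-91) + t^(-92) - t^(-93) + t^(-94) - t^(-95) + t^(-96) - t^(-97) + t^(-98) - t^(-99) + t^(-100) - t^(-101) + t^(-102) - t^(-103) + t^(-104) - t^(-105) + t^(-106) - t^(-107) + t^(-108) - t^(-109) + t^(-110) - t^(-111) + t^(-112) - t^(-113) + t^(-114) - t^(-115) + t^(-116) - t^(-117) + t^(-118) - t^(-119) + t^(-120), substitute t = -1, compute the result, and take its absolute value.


Step 1: The polynomial has 241 terms with alternating signs, exponents from 120 down to -120.
Step 2: Substitute t = -1. The i-th term has coefficient (-1)^i and exponent (m-i),
  so its value is (-1)^i * (-1)^(m-i) = (-1)^m = 1 for every i.
Step 3: All 241 terms equal 1, so Delta(-1) = 241 * (1) = 241
Step 4: |Delta(-1)| = 241

241


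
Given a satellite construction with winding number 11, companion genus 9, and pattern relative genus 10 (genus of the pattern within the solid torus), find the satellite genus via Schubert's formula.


Schubert: g(satellite) = g_rel(pattern) + |winding| * g(companion),
where g_rel(pattern) is the genus of the pattern relative to the solid torus.
= 10 + 11 * 9
= 10 + 99 = 109

109


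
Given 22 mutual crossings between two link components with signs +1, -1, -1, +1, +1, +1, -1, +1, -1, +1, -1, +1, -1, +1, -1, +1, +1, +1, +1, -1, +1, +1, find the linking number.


Step 1: Count positive crossings: 14
Step 2: Count negative crossings: 8
Step 3: Sum of signs = 14 - 8 = 6
Step 4: Linking number = sum/2 = 6/2 = 3

3


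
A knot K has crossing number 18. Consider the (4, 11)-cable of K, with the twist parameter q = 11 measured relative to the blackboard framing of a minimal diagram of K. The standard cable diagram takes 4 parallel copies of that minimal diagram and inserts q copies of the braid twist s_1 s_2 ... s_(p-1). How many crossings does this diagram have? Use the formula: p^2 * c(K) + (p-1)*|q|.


Step 1: Each of the c(K) crossings of the companion diagram becomes p*p = p^2 crossings among the p parallel strands, and each of the |q| twists s_1 s_2 ... s_(p-1) adds (p-1) crossings.
  Crossings = p^2 * c(K) + (p-1)*|q|
Step 2: = 4^2 * 18 + (4-1)*11
Step 3: = 16*18 + 3*11
Step 4: = 288 + 33 = 321

321


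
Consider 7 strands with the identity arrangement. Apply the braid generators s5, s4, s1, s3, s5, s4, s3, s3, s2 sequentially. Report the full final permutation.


Starting with identity [1, 2, 3, 4, 5, 6, 7].
Apply generators in sequence:
  After s5: [1, 2, 3, 4, 6, 5, 7]
  After s4: [1, 2, 3, 6, 4, 5, 7]
  After s1: [2, 1, 3, 6, 4, 5, 7]
  After s3: [2, 1, 6, 3, 4, 5, 7]
  After s5: [2, 1, 6, 3, 5, 4, 7]
  After s4: [2, 1, 6, 5, 3, 4, 7]
  After s3: [2, 1, 5, 6, 3, 4, 7]
  After s3: [2, 1, 6, 5, 3, 4, 7]
  After s2: [2, 6, 1, 5, 3, 4, 7]
Final permutation: [2, 6, 1, 5, 3, 4, 7]

[2, 6, 1, 5, 3, 4, 7]


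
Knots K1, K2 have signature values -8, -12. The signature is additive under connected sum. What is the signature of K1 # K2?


The signature is additive under connected sum.
signature(K1 # K2) = (-8) + (-12)
= -20

-20


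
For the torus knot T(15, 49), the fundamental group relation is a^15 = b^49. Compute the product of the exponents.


The relation is a^15 = b^49.
Product of exponents = 15 * 49
= 735

735


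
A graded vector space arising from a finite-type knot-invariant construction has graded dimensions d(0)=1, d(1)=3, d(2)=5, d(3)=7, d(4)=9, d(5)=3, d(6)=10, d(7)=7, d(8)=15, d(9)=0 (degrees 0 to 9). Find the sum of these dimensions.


Total dimension = d(0) + d(1) + ... + d(9)
= 1 + 3 + 5 + 7 + 9 + 3 + 10 + 7 + 15 + 0
= 60

60


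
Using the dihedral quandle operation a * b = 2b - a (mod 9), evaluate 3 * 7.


3 * 7 = 2*7 - 3 mod 9
= 14 - 3 mod 9
= 11 mod 9 = 2

2


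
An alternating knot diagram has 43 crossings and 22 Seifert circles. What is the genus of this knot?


For alternating knots, g = (c - s + 1)/2.
= (43 - 22 + 1)/2
= 22/2 = 11

11


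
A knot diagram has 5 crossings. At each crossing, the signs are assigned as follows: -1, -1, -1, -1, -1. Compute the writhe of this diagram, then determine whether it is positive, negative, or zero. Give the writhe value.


Step 1: Count positive crossings (+1).
Positive crossings: 0
Step 2: Count negative crossings (-1).
Negative crossings: 5
Step 3: Writhe = (positive) - (negative)
w = 0 - 5 = -5
Step 4: |w| = 5, and w is negative

-5


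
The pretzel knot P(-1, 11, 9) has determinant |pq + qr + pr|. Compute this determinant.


Step 1: Compute pq + qr + pr.
pq = (-1)*11 = -11
qr = 11*9 = 99
pr = (-1)*9 = -9
pq + qr + pr = -11 + 99 + (-9) = 79
Step 2: Take absolute value.
det(P(-1,11,9)) = |79| = 79

79


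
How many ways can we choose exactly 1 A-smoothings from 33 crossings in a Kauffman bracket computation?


We choose which 1 of 33 crossings get A-smoothings.
C(33, 1) = 33! / (1! * 32!)
= 33

33


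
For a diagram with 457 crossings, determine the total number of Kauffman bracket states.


Each crossing contributes 2 choices (A-smoothing or B-smoothing).
Total states = 2^457 = 372141426839350727961253789638658321589064376671906846864122981980487315514059736743009817965446945567110411062408283101969716033850703872

372141426839350727961253789638658321589064376671906846864122981980487315514059736743009817965446945567110411062408283101969716033850703872


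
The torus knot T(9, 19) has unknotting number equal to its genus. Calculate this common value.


For a torus knot T(p,q), both the unknotting number and genus equal (p-1)(q-1)/2.
= (9-1)(19-1)/2
= 8*18/2
= 144/2 = 72

72


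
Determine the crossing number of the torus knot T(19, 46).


For a torus knot T(p, q) with gcd(p,q)=1,
the crossing number is min(p*(q-1), q*(p-1)).
p*(q-1) = 19*45 = 855
q*(p-1) = 46*18 = 828
min(855, 828) = 828

828


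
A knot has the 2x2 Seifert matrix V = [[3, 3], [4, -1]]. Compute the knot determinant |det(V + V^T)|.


Step 1: Form V + V^T where V = [[3, 3], [4, -1]]
  V^T = [[3, 4], [3, -1]]
  V + V^T = [[6, 7], [7, -2]]
Step 2: det(V + V^T) = 6*(-2) - 7*7
  = -12 - 49 = -61
Step 3: Knot determinant = |det(V + V^T)| = |-61| = 61

61


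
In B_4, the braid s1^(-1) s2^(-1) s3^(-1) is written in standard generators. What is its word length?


The word length counts the number of generators (including inverses).
Listing each generator: s1^(-1), s2^(-1), s3^(-1)
There are 3 generators in this braid word.

3


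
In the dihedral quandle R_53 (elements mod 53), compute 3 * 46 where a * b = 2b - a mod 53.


3 * 46 = 2*46 - 3 mod 53
= 92 - 3 mod 53
= 89 mod 53 = 36

36


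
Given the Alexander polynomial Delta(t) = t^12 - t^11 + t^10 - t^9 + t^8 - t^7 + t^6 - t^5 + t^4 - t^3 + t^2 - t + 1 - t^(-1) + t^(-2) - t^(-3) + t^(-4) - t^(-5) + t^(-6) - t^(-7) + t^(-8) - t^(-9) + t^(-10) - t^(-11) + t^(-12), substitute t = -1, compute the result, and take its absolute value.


Step 1: The polynomial has 25 terms with alternating signs, exponents from 12 down to -12.
Step 2: Substitute t = -1. The i-th term has coefficient (-1)^i and exponent (m-i),
  so its value is (-1)^i * (-1)^(m-i) = (-1)^m = 1 for every i.
Step 3: All 25 terms equal 1, so Delta(-1) = 25 * (1) = 25
Step 4: |Delta(-1)| = 25

25


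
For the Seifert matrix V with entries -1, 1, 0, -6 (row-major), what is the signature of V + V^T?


Step 1: V + V^T = [[-2, 1], [1, -12]]
Step 2: trace = -14, det = 23
Step 3: Discriminant = (-14)^2 - 4*23 = 104
Step 4: Eigenvalues: -1.90098, -12.099
Step 5: Signature = (# positive eigenvalues) - (# negative eigenvalues) = -2

-2


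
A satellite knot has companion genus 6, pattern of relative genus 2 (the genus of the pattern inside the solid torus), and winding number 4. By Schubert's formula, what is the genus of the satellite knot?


Schubert: g(satellite) = g_rel(pattern) + |winding| * g(companion),
where g_rel(pattern) is the genus of the pattern relative to the solid torus.
= 2 + 4 * 6
= 2 + 24 = 26

26


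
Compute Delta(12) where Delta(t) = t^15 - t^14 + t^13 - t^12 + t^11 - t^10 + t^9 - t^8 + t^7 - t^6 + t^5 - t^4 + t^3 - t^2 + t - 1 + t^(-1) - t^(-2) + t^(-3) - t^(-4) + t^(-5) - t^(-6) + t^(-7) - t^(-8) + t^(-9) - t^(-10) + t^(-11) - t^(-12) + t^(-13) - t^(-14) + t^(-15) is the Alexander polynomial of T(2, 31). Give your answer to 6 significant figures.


Substituting t = 12 into Delta(t) = t^15 - t^14 + t^13 - t^12 + t^11 - t^10 + t^9 - t^8 + t^7 - t^6 + t^5 - t^4 + t^3 - t^2 + t - 1 + t^(-1) - t^(-2) + t^(-3) - t^(-4) + t^(-5) - t^(-6) + t^(-7) - t^(-8) + t^(-9) - t^(-10) + t^(-11) - t^(-12) + t^(-13) - t^(-14) + t^(-15):
Term values: (15407021574586368) + (-1283918464548864) + (106993205379072) + (-8916100448256) + (743008370688) + (-61917364224) + (5159780352) + (-429981696) + (35831808) + (-2985984) + (248832) + (-20736) + (1728) + (-144) + (12) + (-1) + (0.0833333) + (-0.00694444) + (0.000578704) + (-4.82253e-05) + (4.01878e-06) + (-3.34898e-07) + (2.79082e-08) + (-2.32568e-09) + (1.93807e-10) + (-1.61506e-11) + (1.34588e-12) + (-1.12157e-13) + (9.34639e-15) + (-7.78866e-16) + (6.49055e-17)
Sum = 1.422186607e+16
Rounded to 6 significant figures: 1.42219e+16

1.42219e+16


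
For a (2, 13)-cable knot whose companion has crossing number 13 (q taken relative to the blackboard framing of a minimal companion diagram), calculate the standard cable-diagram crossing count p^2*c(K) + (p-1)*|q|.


Step 1: Each of the c(K) crossings of the companion diagram becomes p*p = p^2 crossings among the p parallel strands, and each of the |q| twists s_1 s_2 ... s_(p-1) adds (p-1) crossings.
  Crossings = p^2 * c(K) + (p-1)*|q|
Step 2: = 2^2 * 13 + (2-1)*13
Step 3: = 4*13 + 1*13
Step 4: = 52 + 13 = 65

65


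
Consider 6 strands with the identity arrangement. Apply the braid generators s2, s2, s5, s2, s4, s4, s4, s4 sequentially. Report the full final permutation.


Starting with identity [1, 2, 3, 4, 5, 6].
Apply generators in sequence:
  After s2: [1, 3, 2, 4, 5, 6]
  After s2: [1, 2, 3, 4, 5, 6]
  After s5: [1, 2, 3, 4, 6, 5]
  After s2: [1, 3, 2, 4, 6, 5]
  After s4: [1, 3, 2, 6, 4, 5]
  After s4: [1, 3, 2, 4, 6, 5]
  After s4: [1, 3, 2, 6, 4, 5]
  After s4: [1, 3, 2, 4, 6, 5]
Final permutation: [1, 3, 2, 4, 6, 5]

[1, 3, 2, 4, 6, 5]


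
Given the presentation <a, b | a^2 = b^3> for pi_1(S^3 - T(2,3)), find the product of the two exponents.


The relation is a^2 = b^3.
Product of exponents = 2 * 3
= 6

6


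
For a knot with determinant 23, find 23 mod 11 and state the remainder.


Step 1: A knot is p-colorable if and only if p divides its determinant.
Step 2: Compute 23 mod 11.
23 = 2 * 11 + 1
Step 3: 23 mod 11 = 1
Step 4: The knot is 11-colorable: no

1


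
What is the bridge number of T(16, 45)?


The bridge number of T(p,q) is min(p,q).
min(16, 45) = 16

16


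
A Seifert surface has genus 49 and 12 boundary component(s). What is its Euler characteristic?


chi = 2 - 2g - b
= 2 - 2*49 - 12
= 2 - 98 - 12 = -108

-108


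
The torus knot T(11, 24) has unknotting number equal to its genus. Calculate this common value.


For a torus knot T(p,q), both the unknotting number and genus equal (p-1)(q-1)/2.
= (11-1)(24-1)/2
= 10*23/2
= 230/2 = 115

115


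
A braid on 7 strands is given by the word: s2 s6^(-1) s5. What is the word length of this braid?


The word length counts the number of generators (including inverses).
Listing each generator: s2, s6^(-1), s5
There are 3 generators in this braid word.

3


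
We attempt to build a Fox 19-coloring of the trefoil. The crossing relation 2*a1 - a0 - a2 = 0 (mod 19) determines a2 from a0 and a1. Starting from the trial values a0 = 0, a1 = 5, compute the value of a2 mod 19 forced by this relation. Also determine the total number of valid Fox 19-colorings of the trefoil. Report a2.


Step 1: Apply the given crossing relation 2*a1 - a0 - a2 = 0 (mod 19).
  a2 = 2*a1 - a0 mod 19
  a2 = 2*5 - 0 mod 19
  a2 = 10 - 0 mod 19
  a2 = 10 mod 19 = 10
Step 2: The trefoil has determinant 3.
  Number of Fox p-colorings (p prime) is p^2 if p = 3, else p.
  Since 19 does not divide 3, only trivial (constant) colorings exist.
  (So the trial a0 = 0, a1 = 5 with a0 != a1 does NOT extend to a valid coloring of the whole trefoil: the other two crossing relations require 3*(a1 - a0) = 0 (mod 19), which fails.)
  Total colorings = 19
Step 3: a2 = 10, total Fox 19-colorings = 19

10


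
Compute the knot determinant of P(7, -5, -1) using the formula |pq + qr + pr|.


Step 1: Compute pq + qr + pr.
pq = 7*(-5) = -35
qr = (-5)*(-1) = 5
pr = 7*(-1) = -7
pq + qr + pr = -35 + 5 + (-7) = -37
Step 2: Take absolute value.
det(P(7,-5,-1)) = |-37| = 37

37


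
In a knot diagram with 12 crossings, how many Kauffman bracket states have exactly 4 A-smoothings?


We choose which 4 of 12 crossings get A-smoothings.
C(12, 4) = 12! / (4! * 8!)
= 495

495


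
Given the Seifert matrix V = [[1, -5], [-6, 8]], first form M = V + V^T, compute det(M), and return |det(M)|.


Step 1: Form V + V^T where V = [[1, -5], [-6, 8]]
  V^T = [[1, -6], [-5, 8]]
  V + V^T = [[2, -11], [-11, 16]]
Step 2: det(V + V^T) = 2*16 - (-11)*(-11)
  = 32 - 121 = -89
Step 3: Knot determinant = |det(V + V^T)| = |-89| = 89

89


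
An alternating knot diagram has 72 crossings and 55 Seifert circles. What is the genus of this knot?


For alternating knots, g = (c - s + 1)/2.
= (72 - 55 + 1)/2
= 18/2 = 9

9


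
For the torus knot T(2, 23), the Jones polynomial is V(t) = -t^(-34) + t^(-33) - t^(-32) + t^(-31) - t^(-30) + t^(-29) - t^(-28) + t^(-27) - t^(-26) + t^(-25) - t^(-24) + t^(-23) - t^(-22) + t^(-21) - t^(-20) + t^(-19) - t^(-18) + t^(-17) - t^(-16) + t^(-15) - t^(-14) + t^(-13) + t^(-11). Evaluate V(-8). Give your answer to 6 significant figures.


Substituting t = -8 into V(t) = -t^(-34) + t^(-33) - t^(-32) + t^(-31) - t^(-30) + t^(-29) - t^(-28) + t^(-27) - t^(-26) + t^(-25) - t^(-24) + t^(-23) - t^(-22) + t^(-21) - t^(-20) + t^(-19) - t^(-18) + t^(-17) - t^(-16) + t^(-15) - t^(-14) + t^(-13) + t^(-11):
  (-)t^(-34) = -1.97215e-31
  (+)t^(-33) = -1.57772e-30
  (-)t^(-32) = -1.26218e-29
  (+)t^(-31) = -1.00974e-28
  (-)t^(-30) = -8.07794e-28
  (+)t^(-29) = -6.46235e-27
  (-)t^(-28) = -5.16988e-26
  (+)t^(-27) = -4.1359e-25
  (-)t^(-26) = -3.30872e-24
  (+)t^(-25) = -2.64698e-23
  (-)t^(-24) = -2.11758e-22
  (+)t^(-23) = -1.69407e-21
  (-)t^(-22) = -1.35525e-20
  (+)t^(-21) = -1.0842e-19
  (-)t^(-20) = -8.67362e-19
  (+)t^(-19) = -6.93889e-18
  (-)t^(-18) = -5.55112e-17
  (+)t^(-17) = -4.44089e-16
  (-)t^(-16) = -3.55271e-15
  (+)t^(-15) = -2.84217e-14
  (-)t^(-14) = -2.27374e-13
  (+)t^(-13) = -1.81899e-12
  (+)t^(-11) = -1.16415e-10
Sum = (-1.97215e-31) + (-1.57772e-30) + (-1.26218e-29) + (-1.00974e-28) + (-8.07794e-28) + (-6.46235e-27) + (-5.16988e-26) + (-4.1359e-25) + (-3.30872e-24) + (-2.64698e-23) + (-2.11758e-22) + (-1.69407e-21) + (-1.35525e-20) + (-1.0842e-19) + (-8.67362e-19) + (-6.93889e-18) + (-5.55112e-17) + (-4.44089e-16) + (-3.55271e-15) + (-2.84217e-14) + (-2.27374e-13) + (-1.81899e-12) + (-1.16415e-10)
= -1.184941669e-10
Rounded to 6 significant figures: -1.18494e-10

-1.18494e-10


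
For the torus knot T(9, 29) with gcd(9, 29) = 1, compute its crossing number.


For a torus knot T(p, q) with gcd(p,q)=1,
the crossing number is min(p*(q-1), q*(p-1)).
p*(q-1) = 9*28 = 252
q*(p-1) = 29*8 = 232
min(252, 232) = 232

232


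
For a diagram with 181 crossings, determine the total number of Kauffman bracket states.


Each crossing contributes 2 choices (A-smoothing or B-smoothing).
Total states = 2^181 = 3064991081731777716716694054300618367237478244367204352

3064991081731777716716694054300618367237478244367204352


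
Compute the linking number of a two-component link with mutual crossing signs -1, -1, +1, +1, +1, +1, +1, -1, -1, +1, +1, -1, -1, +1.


Step 1: Count positive crossings: 8
Step 2: Count negative crossings: 6
Step 3: Sum of signs = 8 - 6 = 2
Step 4: Linking number = sum/2 = 2/2 = 1

1


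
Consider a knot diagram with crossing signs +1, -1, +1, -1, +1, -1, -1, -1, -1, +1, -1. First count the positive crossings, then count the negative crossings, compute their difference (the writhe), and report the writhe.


Step 1: Count positive crossings (+1).
Positive crossings: 4
Step 2: Count negative crossings (-1).
Negative crossings: 7
Step 3: Writhe = (positive) - (negative)
w = 4 - 7 = -3
Step 4: |w| = 3, and w is negative

-3


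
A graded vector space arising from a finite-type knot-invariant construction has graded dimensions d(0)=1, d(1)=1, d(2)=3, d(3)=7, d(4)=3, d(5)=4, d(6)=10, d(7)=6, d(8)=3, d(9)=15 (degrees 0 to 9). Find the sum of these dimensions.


Total dimension = d(0) + d(1) + ... + d(9)
= 1 + 1 + 3 + 7 + 3 + 4 + 10 + 6 + 3 + 15
= 53

53


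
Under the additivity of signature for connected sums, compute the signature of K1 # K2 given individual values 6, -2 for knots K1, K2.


The signature is additive under connected sum.
signature(K1 # K2) = (6) + (-2)
= 4

4


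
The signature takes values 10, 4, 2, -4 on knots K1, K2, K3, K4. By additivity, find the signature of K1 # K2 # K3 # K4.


The signature is additive under connected sum.
signature(K1 # K2 # K3 # K4) = (10) + (4) + (2) + (-4)
= 12

12


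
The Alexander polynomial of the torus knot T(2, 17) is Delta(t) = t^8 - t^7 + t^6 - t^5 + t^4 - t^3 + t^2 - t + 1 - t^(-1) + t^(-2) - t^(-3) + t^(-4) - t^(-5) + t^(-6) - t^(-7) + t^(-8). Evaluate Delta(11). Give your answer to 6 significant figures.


Substituting t = 11 into Delta(t) = t^8 - t^7 + t^6 - t^5 + t^4 - t^3 + t^2 - t + 1 - t^(-1) + t^(-2) - t^(-3) + t^(-4) - t^(-5) + t^(-6) - t^(-7) + t^(-8):
Term values: (214358881) + (-19487171) + (1771561) + (-161051) + (14641) + (-1331) + (121) + (-11) + (1) + (-0.0909091) + (0.00826446) + (-0.000751315) + (6.83013e-05) + (-6.20921e-06) + (5.64474e-07) + (-5.13158e-08) + (4.66507e-09)
Sum = 196495640.9
Rounded to 6 significant figures: 1.96496e+08

1.96496e+08


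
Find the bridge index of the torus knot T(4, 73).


The bridge number of T(p,q) is min(p,q).
min(4, 73) = 4

4


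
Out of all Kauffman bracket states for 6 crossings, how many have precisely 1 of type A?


We choose which 1 of 6 crossings get A-smoothings.
C(6, 1) = 6! / (1! * 5!)
= 6

6


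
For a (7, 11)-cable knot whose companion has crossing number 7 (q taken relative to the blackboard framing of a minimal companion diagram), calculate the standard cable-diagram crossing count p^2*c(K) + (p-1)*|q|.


Step 1: Each of the c(K) crossings of the companion diagram becomes p*p = p^2 crossings among the p parallel strands, and each of the |q| twists s_1 s_2 ... s_(p-1) adds (p-1) crossings.
  Crossings = p^2 * c(K) + (p-1)*|q|
Step 2: = 7^2 * 7 + (7-1)*11
Step 3: = 49*7 + 6*11
Step 4: = 343 + 66 = 409

409


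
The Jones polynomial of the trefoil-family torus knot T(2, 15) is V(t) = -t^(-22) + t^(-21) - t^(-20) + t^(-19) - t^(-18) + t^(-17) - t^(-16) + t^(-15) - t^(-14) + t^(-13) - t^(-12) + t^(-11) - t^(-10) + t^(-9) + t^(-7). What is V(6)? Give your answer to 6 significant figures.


Substituting t = 6 into V(t) = -t^(-22) + t^(-21) - t^(-20) + t^(-19) - t^(-18) + t^(-17) - t^(-16) + t^(-15) - t^(-14) + t^(-13) - t^(-12) + t^(-11) - t^(-10) + t^(-9) + t^(-7):
  (-)t^(-22) = -7.59753e-18
  (+)t^(-21) = 4.55852e-17
  (-)t^(-20) = -2.73511e-16
  (+)t^(-19) = 1.64107e-15
  (-)t^(-18) = -9.8464e-15
  (+)t^(-17) = 5.90784e-14
  (-)t^(-16) = -3.5447e-13
  (+)t^(-15) = 2.12682e-12
  (-)t^(-14) = -1.27609e-11
  (+)t^(-13) = 7.65656e-11
  (-)t^(-12) = -4.59394e-10
  (+)t^(-11) = 2.75636e-09
  (-)t^(-10) = -1.65382e-08
  (+)t^(-9) = 9.9229e-08
  (+)t^(-7) = 3.57225e-06
Sum = (-7.59753e-18) + (4.55852e-17) + (-2.73511e-16) + (1.64107e-15) + (-9.8464e-15) + (5.90784e-14) + (-3.5447e-13) + (2.12682e-12) + (-1.27609e-11) + (7.65656e-11) + (-4.59394e-10) + (2.75636e-09) + (-1.65382e-08) + (9.9229e-08) + (3.57225e-06)
= 3.657298539e-06
Rounded to 6 significant figures: 3.6573e-06

3.6573e-06


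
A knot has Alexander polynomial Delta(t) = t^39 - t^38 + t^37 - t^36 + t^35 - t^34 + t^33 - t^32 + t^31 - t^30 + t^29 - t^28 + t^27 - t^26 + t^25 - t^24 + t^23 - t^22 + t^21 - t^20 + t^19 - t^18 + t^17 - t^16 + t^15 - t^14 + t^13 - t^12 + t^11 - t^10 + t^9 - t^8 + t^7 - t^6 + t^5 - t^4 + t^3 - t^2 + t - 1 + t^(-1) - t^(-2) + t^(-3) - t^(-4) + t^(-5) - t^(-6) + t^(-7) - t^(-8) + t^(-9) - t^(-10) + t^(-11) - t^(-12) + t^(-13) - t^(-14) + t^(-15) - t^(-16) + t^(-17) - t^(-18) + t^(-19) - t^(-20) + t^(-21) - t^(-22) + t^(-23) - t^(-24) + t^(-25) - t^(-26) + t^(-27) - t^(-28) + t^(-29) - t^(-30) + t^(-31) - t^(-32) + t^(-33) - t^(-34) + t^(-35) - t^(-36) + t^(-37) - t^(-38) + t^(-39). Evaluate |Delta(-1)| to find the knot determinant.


Step 1: The polynomial has 79 terms with alternating signs, exponents from 39 down to -39.
Step 2: Substitute t = -1. The i-th term has coefficient (-1)^i and exponent (m-i),
  so its value is (-1)^i * (-1)^(m-i) = (-1)^m = -1 for every i.
Step 3: All 79 terms equal -1, so Delta(-1) = 79 * (-1) = -79
Step 4: |Delta(-1)| = 79

79


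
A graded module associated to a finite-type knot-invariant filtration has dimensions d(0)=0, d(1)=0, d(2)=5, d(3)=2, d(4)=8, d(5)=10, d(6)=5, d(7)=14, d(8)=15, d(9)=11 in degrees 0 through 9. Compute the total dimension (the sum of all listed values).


Total dimension = d(0) + d(1) + ... + d(9)
= 0 + 0 + 5 + 2 + 8 + 10 + 5 + 14 + 15 + 11
= 70

70
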